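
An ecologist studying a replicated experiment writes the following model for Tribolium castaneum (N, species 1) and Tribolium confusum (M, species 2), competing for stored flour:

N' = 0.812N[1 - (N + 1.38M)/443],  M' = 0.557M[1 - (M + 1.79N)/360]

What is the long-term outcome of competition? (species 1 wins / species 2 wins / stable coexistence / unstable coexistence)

unstable coexistence (outcome depends on initial conditions)

Compare the nullcline intercepts: K1/α12 = 443/1.38 = 321 < K2 = 360; K2/α21 = 360/1.79 = 201 < K1 = 443.
Since both are reversed, neither can invade when rare; the interior point is a saddle.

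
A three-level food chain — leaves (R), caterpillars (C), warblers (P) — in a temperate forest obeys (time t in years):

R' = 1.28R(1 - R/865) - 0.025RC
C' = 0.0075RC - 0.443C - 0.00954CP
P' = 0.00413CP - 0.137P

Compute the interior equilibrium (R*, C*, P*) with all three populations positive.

From dP/dt = 0: 0.00413C* = 0.137, so C* = 33.2.
From dR/dt = 0: 1.28(1 - R*/865) = 0.025·33.2, giving R* = 865·(1 - 0.648) = 305.
From dC/dt = 0: 0.0075·305 - 0.443 = 0.00954P*, so P* = 1.84/0.00954 = 193.

R* ≈ 305, C* ≈ 33.2, P* ≈ 193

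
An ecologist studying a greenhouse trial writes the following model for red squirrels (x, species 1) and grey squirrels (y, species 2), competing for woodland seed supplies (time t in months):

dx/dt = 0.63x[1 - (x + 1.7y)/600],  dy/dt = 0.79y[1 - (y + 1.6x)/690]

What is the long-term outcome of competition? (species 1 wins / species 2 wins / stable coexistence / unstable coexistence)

Compare the nullcline intercepts: K1/α12 = 600/1.7 = 353 < K2 = 690; K2/α21 = 690/1.6 = 431 < K1 = 600.
Since both are reversed, neither can invade when rare; the interior point is a saddle.

unstable coexistence (outcome depends on initial conditions)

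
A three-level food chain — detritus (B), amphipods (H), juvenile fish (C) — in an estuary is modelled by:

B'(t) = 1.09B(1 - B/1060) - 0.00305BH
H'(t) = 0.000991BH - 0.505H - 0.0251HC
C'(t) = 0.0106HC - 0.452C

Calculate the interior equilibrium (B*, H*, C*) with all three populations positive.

From dC/dt = 0: 0.0106H* = 0.452, so H* = 42.6.
From dB/dt = 0: 1.09(1 - B*/1060) = 0.00305·42.6, giving B* = 1060·(1 - 0.119) = 934.
From dH/dt = 0: 0.000991·934 - 0.505 = 0.0251C*, so C* = 0.42/0.0251 = 16.7.

B* ≈ 934, H* ≈ 42.6, C* ≈ 16.7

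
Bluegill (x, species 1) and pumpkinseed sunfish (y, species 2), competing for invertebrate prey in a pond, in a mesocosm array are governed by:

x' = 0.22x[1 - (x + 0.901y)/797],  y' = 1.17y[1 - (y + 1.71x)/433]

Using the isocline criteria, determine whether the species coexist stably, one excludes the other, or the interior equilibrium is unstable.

species 1 excludes species 2

Compare the nullcline intercepts: K1/α12 = 797/0.901 = 885 > K2 = 433; K2/α21 = 433/1.71 = 253 < K1 = 797.
Since the inequalities point opposite ways, species 1 can invade but species 2 cannot.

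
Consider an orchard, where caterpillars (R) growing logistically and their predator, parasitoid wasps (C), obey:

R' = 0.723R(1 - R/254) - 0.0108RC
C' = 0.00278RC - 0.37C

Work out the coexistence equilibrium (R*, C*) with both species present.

R* ≈ 133, C* ≈ 31.9

From dC/dt = 0 with C > 0: 0.00278R* = 0.37, so R* = 133.
Substitute into dR/dt = 0: 0.723(1 - 133/254) = 0.0108C*.
The bracket is 0.476, giving C* = 0.344/0.0108 = 31.9.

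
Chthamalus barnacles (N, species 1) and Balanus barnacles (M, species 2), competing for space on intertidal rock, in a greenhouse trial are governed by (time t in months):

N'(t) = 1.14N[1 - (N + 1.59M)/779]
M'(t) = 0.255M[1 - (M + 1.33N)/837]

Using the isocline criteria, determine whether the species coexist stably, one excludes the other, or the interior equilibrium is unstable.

Compare the nullcline intercepts: K1/α12 = 779/1.59 = 490 < K2 = 837; K2/α21 = 837/1.33 = 629 < K1 = 779.
Since both are reversed, neither can invade when rare; the interior point is a saddle.

unstable coexistence (outcome depends on initial conditions)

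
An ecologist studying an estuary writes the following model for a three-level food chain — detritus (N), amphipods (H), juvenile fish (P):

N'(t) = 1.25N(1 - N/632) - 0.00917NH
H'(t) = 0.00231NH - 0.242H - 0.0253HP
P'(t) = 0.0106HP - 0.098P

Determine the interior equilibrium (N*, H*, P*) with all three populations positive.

From dP/dt = 0: 0.0106H* = 0.098, so H* = 9.25.
From dN/dt = 0: 1.25(1 - N*/632) = 0.00917·9.25, giving N* = 632·(1 - 0.0678) = 589.
From dH/dt = 0: 0.00231·589 - 0.242 = 0.0253P*, so P* = 1.12/0.0253 = 44.2.

N* ≈ 589, H* ≈ 9.25, P* ≈ 44.2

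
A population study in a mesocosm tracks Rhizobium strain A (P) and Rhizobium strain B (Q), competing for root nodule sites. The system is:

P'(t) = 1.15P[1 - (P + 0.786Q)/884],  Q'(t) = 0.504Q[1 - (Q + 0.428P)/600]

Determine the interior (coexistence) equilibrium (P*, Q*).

P* ≈ 621, Q* ≈ 334

Setting both brackets to zero gives the nullclines P + 0.786Q = 884 and 0.428P + Q = 600.
Substituting Q = 600 - 0.428P into the first: P(1 - 0.786·0.428) = 884 - 0.786·600.
So P* = 412/0.664 = 621, and then Q* = 600 - 0.428·621 = 334.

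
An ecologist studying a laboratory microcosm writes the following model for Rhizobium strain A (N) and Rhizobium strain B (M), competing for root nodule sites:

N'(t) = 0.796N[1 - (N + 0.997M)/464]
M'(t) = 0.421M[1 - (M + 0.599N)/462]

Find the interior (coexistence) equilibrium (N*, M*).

N* ≈ 8.41, M* ≈ 457

Setting both brackets to zero gives the nullclines N + 0.997M = 464 and 0.599N + M = 462.
Substituting M = 462 - 0.599N into the first: N(1 - 0.997·0.599) = 464 - 0.997·462.
So N* = 3.39/0.403 = 8.41, and then M* = 462 - 0.599·8.41 = 457.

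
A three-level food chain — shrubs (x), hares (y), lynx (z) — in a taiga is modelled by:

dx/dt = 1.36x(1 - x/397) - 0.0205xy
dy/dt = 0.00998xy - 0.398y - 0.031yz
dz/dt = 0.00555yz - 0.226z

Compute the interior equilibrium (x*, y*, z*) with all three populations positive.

From dz/dt = 0: 0.00555y* = 0.226, so y* = 40.7.
From dx/dt = 0: 1.36(1 - x*/397) = 0.0205·40.7, giving x* = 397·(1 - 0.614) = 153.
From dy/dt = 0: 0.00998·153 - 0.398 = 0.031z*, so z* = 1.13/0.031 = 36.5.

x* ≈ 153, y* ≈ 40.7, z* ≈ 36.5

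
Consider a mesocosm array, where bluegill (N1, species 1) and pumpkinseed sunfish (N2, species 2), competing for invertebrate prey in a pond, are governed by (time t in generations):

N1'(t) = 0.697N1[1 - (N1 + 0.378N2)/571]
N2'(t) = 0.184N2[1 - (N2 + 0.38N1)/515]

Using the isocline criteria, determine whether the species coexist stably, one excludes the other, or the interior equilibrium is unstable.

stable coexistence

Compare the nullcline intercepts: K1/α12 = 571/0.378 = 1510 > K2 = 515; K2/α21 = 515/0.38 = 1360 > K1 = 571.
Since both inequalities hold, each species can invade when rare, so the interior equilibrium is stable.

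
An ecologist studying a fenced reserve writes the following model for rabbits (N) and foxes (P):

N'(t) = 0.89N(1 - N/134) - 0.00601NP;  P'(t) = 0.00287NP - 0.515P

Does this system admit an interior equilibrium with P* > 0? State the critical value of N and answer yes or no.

The predator equation gives dP/dt > 0 only when N > 0.515/0.00287 = 179.
Without the predator, N → K = 134. Since 134 < 179, the predator cannot invade.

Threshold N = 179; K < 179, so no, the predator goes extinct.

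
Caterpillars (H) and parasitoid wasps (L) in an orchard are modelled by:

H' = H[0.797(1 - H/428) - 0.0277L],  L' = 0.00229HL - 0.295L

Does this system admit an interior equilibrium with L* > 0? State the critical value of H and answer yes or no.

Threshold H = 129; K > 129, so yes, the predator persists.

The predator equation gives dL/dt > 0 only when H > 0.295/0.00229 = 129.
Without the predator, H → K = 428. Since 428 > 129, the predator can invade and persist.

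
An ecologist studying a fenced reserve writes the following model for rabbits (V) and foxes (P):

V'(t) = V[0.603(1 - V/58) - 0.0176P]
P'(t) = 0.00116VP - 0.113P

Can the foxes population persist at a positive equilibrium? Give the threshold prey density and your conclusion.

The predator equation gives dP/dt > 0 only when V > 0.113/0.00116 = 97.4.
Without the predator, V → K = 58. Since 58 < 97.4, the predator cannot invade.

Threshold V = 97.4; K < 97.4, so no, the predator goes extinct.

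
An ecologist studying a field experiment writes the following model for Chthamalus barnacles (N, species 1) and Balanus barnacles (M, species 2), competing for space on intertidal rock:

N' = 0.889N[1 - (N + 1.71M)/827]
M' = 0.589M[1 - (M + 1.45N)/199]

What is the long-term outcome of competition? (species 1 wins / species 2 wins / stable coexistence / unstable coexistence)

Compare the nullcline intercepts: K1/α12 = 827/1.71 = 484 > K2 = 199; K2/α21 = 199/1.45 = 137 < K1 = 827.
Since the inequalities point opposite ways, species 1 can invade but species 2 cannot.

species 1 excludes species 2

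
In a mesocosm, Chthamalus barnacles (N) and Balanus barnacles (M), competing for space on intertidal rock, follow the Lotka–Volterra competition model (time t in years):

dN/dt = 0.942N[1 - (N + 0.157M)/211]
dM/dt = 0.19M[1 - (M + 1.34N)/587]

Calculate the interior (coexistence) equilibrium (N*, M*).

Setting both brackets to zero gives the nullclines N + 0.157M = 211 and 1.34N + M = 587.
Substituting M = 587 - 1.34N into the first: N(1 - 0.157·1.34) = 211 - 0.157·587.
So N* = 119/0.79 = 151, and then M* = 587 - 1.34·151 = 385.

N* ≈ 151, M* ≈ 385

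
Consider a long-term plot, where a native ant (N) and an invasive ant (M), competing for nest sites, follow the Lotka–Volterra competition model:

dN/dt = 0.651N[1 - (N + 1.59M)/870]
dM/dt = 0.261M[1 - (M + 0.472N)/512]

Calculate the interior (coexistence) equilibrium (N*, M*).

N* ≈ 224, M* ≈ 406

Setting both brackets to zero gives the nullclines N + 1.59M = 870 and 0.472N + M = 512.
Substituting M = 512 - 0.472N into the first: N(1 - 1.59·0.472) = 870 - 1.59·512.
So N* = 55.9/0.25 = 224, and then M* = 512 - 0.472·224 = 406.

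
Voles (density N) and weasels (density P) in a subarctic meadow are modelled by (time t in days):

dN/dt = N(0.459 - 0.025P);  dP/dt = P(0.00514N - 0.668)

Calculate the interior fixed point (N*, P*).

Set dP/dt = 0 with P > 0: 0.00514N - 0.668 = 0, so N* = 0.668/0.00514 = 130.
Set dN/dt = 0 with N > 0: 0.459 - 0.025P = 0, so P* = 0.459/0.025 = 18.4.

N* ≈ 130, P* ≈ 18.4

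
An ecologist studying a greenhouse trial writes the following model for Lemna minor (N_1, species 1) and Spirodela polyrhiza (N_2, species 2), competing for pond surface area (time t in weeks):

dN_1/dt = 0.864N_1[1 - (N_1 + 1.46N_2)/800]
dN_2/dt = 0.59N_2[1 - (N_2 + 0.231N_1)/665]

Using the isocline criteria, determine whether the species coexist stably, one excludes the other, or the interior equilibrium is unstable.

species 2 excludes species 1

Compare the nullcline intercepts: K1/α12 = 800/1.46 = 548 < K2 = 665; K2/α21 = 665/0.231 = 2880 > K1 = 800.
Since the inequalities point opposite ways, species 2 can invade but species 1 cannot.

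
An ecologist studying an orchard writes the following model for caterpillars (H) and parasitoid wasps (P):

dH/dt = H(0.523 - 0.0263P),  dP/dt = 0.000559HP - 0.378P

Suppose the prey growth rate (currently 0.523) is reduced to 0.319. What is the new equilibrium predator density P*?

At the interior fixed point, setting dH/dt = 0 with H > 0 fixes P* = (prey growth rate)/(HP coefficient) — independent of the other coefficients.
With the change, P* = 0.319/0.0263 = 12.1; it falls from 19.9.

P* ≈ 12.1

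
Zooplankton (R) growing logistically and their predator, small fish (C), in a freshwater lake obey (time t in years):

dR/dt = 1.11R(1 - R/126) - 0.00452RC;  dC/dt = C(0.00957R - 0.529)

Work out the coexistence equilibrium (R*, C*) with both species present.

R* ≈ 55.3, C* ≈ 138

From dC/dt = 0 with C > 0: 0.00957R* = 0.529, so R* = 55.3.
Substitute into dR/dt = 0: 1.11(1 - 55.3/126) = 0.00452C*.
The bracket is 0.561, giving C* = 0.623/0.00452 = 138.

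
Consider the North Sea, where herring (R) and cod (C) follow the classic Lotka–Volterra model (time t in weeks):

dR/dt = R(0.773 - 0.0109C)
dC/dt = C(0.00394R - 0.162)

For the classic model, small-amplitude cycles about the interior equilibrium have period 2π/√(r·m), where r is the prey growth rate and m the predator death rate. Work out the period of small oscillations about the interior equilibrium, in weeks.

Here r = 0.773 and m = 0.162, so r·m = 0.125.
ω = √0.125 = 0.354 per week, hence T = 2π/ω ≈ 17.8 weeks.

T ≈ 17.8 weeks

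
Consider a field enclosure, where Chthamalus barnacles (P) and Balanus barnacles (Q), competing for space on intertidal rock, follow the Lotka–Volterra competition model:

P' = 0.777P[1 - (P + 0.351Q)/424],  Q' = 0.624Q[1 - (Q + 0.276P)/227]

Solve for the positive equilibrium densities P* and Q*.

P* ≈ 381, Q* ≈ 122

Setting both brackets to zero gives the nullclines P + 0.351Q = 424 and 0.276P + Q = 227.
Substituting Q = 227 - 0.276P into the first: P(1 - 0.351·0.276) = 424 - 0.351·227.
So P* = 344/0.903 = 381, and then Q* = 227 - 0.276·381 = 122.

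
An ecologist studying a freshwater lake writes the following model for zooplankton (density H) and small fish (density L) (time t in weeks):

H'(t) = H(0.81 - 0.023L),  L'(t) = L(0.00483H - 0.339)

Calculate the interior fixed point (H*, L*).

H* ≈ 70.2, L* ≈ 35.2

Set dL/dt = 0 with L > 0: 0.00483H - 0.339 = 0, so H* = 0.339/0.00483 = 70.2.
Set dH/dt = 0 with H > 0: 0.81 - 0.023L = 0, so L* = 0.81/0.023 = 35.2.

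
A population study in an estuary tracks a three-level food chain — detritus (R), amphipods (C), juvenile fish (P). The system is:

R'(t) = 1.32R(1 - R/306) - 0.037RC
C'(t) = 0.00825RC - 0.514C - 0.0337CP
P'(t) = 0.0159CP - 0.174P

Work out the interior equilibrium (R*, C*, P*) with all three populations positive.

R* ≈ 212, C* ≈ 10.9, P* ≈ 36.7

From dP/dt = 0: 0.0159C* = 0.174, so C* = 10.9.
From dR/dt = 0: 1.32(1 - R*/306) = 0.037·10.9, giving R* = 306·(1 - 0.307) = 212.
From dC/dt = 0: 0.00825·212 - 0.514 = 0.0337P*, so P* = 1.24/0.0337 = 36.7.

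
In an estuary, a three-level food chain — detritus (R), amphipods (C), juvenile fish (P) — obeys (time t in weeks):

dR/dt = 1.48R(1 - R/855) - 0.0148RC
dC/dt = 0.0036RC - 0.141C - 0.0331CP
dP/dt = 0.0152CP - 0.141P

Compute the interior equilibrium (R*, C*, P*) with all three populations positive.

From dP/dt = 0: 0.0152C* = 0.141, so C* = 9.28.
From dR/dt = 0: 1.48(1 - R*/855) = 0.0148·9.28, giving R* = 855·(1 - 0.0928) = 776.
From dC/dt = 0: 0.0036·776 - 0.141 = 0.0331P*, so P* = 2.65/0.0331 = 80.1.

R* ≈ 776, C* ≈ 9.28, P* ≈ 80.1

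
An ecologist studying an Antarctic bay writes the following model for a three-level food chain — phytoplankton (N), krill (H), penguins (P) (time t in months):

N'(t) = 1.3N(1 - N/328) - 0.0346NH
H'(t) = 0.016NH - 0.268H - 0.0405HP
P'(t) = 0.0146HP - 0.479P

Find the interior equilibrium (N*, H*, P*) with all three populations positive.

N* ≈ 41.6, H* ≈ 32.8, P* ≈ 9.81

From dP/dt = 0: 0.0146H* = 0.479, so H* = 32.8.
From dN/dt = 0: 1.3(1 - N*/328) = 0.0346·32.8, giving N* = 328·(1 - 0.873) = 41.6.
From dH/dt = 0: 0.016·41.6 - 0.268 = 0.0405P*, so P* = 0.397/0.0405 = 9.81.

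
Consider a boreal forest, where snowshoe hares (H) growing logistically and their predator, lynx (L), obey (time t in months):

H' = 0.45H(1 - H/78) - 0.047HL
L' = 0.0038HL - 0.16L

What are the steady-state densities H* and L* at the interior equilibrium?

H* ≈ 42.1, L* ≈ 4.41

From dL/dt = 0 with L > 0: 0.0038H* = 0.16, so H* = 42.1.
Substitute into dH/dt = 0: 0.45(1 - 42.1/78) = 0.047L*.
The bracket is 0.46, giving L* = 0.207/0.047 = 4.41.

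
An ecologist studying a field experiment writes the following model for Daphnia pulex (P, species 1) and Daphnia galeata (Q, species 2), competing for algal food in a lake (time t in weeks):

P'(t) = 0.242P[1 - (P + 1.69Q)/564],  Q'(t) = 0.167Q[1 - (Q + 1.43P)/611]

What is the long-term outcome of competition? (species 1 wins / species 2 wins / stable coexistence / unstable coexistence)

Compare the nullcline intercepts: K1/α12 = 564/1.69 = 334 < K2 = 611; K2/α21 = 611/1.43 = 427 < K1 = 564.
Since both are reversed, neither can invade when rare; the interior point is a saddle.

unstable coexistence (outcome depends on initial conditions)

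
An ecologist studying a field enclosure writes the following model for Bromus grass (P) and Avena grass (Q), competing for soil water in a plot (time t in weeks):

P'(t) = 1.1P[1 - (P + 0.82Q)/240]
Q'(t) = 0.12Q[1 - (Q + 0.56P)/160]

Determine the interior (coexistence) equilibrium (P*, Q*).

Setting both brackets to zero gives the nullclines P + 0.82Q = 240 and 0.56P + Q = 160.
Substituting Q = 160 - 0.56P into the first: P(1 - 0.82·0.56) = 240 - 0.82·160.
So P* = 109/0.541 = 201, and then Q* = 160 - 0.56·201 = 47.3.

P* ≈ 201, Q* ≈ 47.3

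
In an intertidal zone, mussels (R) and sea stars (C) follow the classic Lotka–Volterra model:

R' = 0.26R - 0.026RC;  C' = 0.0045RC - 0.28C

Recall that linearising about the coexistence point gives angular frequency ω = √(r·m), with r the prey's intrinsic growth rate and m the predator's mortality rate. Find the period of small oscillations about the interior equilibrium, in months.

T ≈ 23.3 months

Here r = 0.26 and m = 0.28, so r·m = 0.0728.
ω = √0.0728 = 0.27 per month, hence T = 2π/ω ≈ 23.3 months.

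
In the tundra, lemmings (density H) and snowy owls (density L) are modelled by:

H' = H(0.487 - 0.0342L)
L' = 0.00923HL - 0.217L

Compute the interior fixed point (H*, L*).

H* ≈ 23.5, L* ≈ 14.2

Set dL/dt = 0 with L > 0: 0.00923H - 0.217 = 0, so H* = 0.217/0.00923 = 23.5.
Set dH/dt = 0 with H > 0: 0.487 - 0.0342L = 0, so L* = 0.487/0.0342 = 14.2.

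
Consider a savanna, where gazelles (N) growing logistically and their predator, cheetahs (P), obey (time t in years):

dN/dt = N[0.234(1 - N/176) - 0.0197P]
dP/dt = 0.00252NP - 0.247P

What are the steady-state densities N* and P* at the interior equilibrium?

From dP/dt = 0 with P > 0: 0.00252N* = 0.247, so N* = 98.
Substitute into dN/dt = 0: 0.234(1 - 98/176) = 0.0197P*.
The bracket is 0.443, giving P* = 0.104/0.0197 = 5.26.

N* ≈ 98, P* ≈ 5.26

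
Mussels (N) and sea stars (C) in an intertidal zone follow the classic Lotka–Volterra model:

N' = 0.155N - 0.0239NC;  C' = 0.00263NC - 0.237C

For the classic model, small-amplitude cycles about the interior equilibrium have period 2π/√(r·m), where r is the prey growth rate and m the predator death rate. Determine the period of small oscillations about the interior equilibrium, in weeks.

T ≈ 32.8 weeks

Here r = 0.155 and m = 0.237, so r·m = 0.0367.
ω = √0.0367 = 0.192 per week, hence T = 2π/ω ≈ 32.8 weeks.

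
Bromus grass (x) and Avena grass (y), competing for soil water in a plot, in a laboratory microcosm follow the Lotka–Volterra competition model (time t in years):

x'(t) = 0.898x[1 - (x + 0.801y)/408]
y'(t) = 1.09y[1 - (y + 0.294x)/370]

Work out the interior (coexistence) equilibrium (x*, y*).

x* ≈ 146, y* ≈ 327

Setting both brackets to zero gives the nullclines x + 0.801y = 408 and 0.294x + y = 370.
Substituting y = 370 - 0.294x into the first: x(1 - 0.801·0.294) = 408 - 0.801·370.
So x* = 112/0.765 = 146, and then y* = 370 - 0.294·146 = 327.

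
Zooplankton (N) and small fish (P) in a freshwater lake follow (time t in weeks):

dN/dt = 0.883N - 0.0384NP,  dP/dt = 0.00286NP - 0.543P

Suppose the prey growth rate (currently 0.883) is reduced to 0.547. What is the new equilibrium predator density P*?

P* ≈ 14.2

At the interior fixed point, setting dN/dt = 0 with N > 0 fixes P* = (prey growth rate)/(NP coefficient) — independent of the other coefficients.
With the change, P* = 0.547/0.0384 = 14.2; it falls from 23.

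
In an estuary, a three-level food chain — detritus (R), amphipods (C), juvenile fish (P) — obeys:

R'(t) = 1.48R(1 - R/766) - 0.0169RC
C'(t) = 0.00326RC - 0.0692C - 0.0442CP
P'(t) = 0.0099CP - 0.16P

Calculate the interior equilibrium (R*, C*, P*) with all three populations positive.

R* ≈ 625, C* ≈ 16.2, P* ≈ 44.5

From dP/dt = 0: 0.0099C* = 0.16, so C* = 16.2.
From dR/dt = 0: 1.48(1 - R*/766) = 0.0169·16.2, giving R* = 766·(1 - 0.185) = 625.
From dC/dt = 0: 0.00326·625 - 0.0692 = 0.0442P*, so P* = 1.97/0.0442 = 44.5.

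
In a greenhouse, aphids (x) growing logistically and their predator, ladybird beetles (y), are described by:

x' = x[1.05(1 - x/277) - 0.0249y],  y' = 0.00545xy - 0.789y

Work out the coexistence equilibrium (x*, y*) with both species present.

From dy/dt = 0 with y > 0: 0.00545x* = 0.789, so x* = 145.
Substitute into dx/dt = 0: 1.05(1 - 145/277) = 0.0249y*.
The bracket is 0.477, giving y* = 0.501/0.0249 = 20.1.

x* ≈ 145, y* ≈ 20.1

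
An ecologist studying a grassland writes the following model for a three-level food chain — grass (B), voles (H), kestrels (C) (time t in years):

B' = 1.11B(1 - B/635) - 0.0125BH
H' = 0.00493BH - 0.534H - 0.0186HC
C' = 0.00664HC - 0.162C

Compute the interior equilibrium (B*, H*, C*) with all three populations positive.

B* ≈ 461, H* ≈ 24.4, C* ≈ 93.4

From dC/dt = 0: 0.00664H* = 0.162, so H* = 24.4.
From dB/dt = 0: 1.11(1 - B*/635) = 0.0125·24.4, giving B* = 635·(1 - 0.275) = 461.
From dH/dt = 0: 0.00493·461 - 0.534 = 0.0186C*, so C* = 1.74/0.0186 = 93.4.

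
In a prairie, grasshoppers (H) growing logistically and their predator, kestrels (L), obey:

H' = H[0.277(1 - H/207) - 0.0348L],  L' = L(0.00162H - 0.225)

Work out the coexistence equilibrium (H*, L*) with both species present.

H* ≈ 139, L* ≈ 2.62

From dL/dt = 0 with L > 0: 0.00162H* = 0.225, so H* = 139.
Substitute into dH/dt = 0: 0.277(1 - 139/207) = 0.0348L*.
The bracket is 0.329, giving L* = 0.0911/0.0348 = 2.62.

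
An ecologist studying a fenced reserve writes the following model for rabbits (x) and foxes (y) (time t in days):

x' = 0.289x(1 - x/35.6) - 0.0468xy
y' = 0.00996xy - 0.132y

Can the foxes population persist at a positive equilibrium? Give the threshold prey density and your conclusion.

Threshold x = 13.3; K > 13.3, so yes, the predator persists.

The predator equation gives dy/dt > 0 only when x > 0.132/0.00996 = 13.3.
Without the predator, x → K = 35.6. Since 35.6 > 13.3, the predator can invade and persist.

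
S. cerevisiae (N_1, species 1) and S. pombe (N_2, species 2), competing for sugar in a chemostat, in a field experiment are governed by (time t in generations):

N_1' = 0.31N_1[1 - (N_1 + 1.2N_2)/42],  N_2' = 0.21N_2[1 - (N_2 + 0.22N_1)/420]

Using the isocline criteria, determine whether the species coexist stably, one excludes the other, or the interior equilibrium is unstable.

species 2 excludes species 1

Compare the nullcline intercepts: K1/α12 = 42/1.2 = 35 < K2 = 420; K2/α21 = 420/0.22 = 1910 > K1 = 42.
Since the inequalities point opposite ways, species 2 can invade but species 1 cannot.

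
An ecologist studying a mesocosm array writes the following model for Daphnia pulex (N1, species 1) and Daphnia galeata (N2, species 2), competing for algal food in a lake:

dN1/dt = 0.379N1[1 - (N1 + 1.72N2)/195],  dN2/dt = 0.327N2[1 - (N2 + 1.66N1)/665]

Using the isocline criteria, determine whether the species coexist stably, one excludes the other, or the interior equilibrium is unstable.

species 2 excludes species 1

Compare the nullcline intercepts: K1/α12 = 195/1.72 = 113 < K2 = 665; K2/α21 = 665/1.66 = 401 > K1 = 195.
Since the inequalities point opposite ways, species 2 can invade but species 1 cannot.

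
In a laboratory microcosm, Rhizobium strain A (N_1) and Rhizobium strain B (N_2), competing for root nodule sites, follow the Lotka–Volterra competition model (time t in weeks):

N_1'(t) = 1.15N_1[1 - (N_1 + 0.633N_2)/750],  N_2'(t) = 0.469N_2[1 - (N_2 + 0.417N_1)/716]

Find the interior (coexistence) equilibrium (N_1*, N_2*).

Setting both brackets to zero gives the nullclines N_1 + 0.633N_2 = 750 and 0.417N_1 + N_2 = 716.
Substituting N_2 = 716 - 0.417N_1 into the first: N_1(1 - 0.633·0.417) = 750 - 0.633·716.
So N_1* = 297/0.736 = 403, and then N_2* = 716 - 0.417·403 = 548.

N_1* ≈ 403, N_2* ≈ 548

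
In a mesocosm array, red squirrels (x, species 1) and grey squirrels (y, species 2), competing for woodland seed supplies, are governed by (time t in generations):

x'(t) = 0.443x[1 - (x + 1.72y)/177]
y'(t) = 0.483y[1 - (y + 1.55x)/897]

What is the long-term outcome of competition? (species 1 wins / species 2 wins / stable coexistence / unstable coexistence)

species 2 excludes species 1

Compare the nullcline intercepts: K1/α12 = 177/1.72 = 103 < K2 = 897; K2/α21 = 897/1.55 = 579 > K1 = 177.
Since the inequalities point opposite ways, species 2 can invade but species 1 cannot.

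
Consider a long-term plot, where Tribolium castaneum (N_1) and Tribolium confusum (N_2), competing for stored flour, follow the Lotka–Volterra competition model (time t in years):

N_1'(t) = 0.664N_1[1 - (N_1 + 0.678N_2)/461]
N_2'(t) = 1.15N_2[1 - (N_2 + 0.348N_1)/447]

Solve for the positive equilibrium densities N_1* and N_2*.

Setting both brackets to zero gives the nullclines N_1 + 0.678N_2 = 461 and 0.348N_1 + N_2 = 447.
Substituting N_2 = 447 - 0.348N_1 into the first: N_1(1 - 0.678·0.348) = 461 - 0.678·447.
So N_1* = 158/0.764 = 207, and then N_2* = 447 - 0.348·207 = 375.

N_1* ≈ 207, N_2* ≈ 375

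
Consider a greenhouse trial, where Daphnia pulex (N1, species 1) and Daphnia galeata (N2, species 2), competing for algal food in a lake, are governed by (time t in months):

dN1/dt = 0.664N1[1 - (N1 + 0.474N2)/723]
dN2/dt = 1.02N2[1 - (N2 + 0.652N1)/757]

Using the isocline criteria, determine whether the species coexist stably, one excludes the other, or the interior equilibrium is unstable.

stable coexistence

Compare the nullcline intercepts: K1/α12 = 723/0.474 = 1530 > K2 = 757; K2/α21 = 757/0.652 = 1160 > K1 = 723.
Since both inequalities hold, each species can invade when rare, so the interior equilibrium is stable.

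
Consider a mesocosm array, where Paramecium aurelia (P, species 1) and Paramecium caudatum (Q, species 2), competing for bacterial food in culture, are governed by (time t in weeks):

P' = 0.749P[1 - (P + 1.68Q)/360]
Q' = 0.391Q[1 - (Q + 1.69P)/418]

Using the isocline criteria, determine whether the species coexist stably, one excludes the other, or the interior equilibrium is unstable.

Compare the nullcline intercepts: K1/α12 = 360/1.68 = 214 < K2 = 418; K2/α21 = 418/1.69 = 247 < K1 = 360.
Since both are reversed, neither can invade when rare; the interior point is a saddle.

unstable coexistence (outcome depends on initial conditions)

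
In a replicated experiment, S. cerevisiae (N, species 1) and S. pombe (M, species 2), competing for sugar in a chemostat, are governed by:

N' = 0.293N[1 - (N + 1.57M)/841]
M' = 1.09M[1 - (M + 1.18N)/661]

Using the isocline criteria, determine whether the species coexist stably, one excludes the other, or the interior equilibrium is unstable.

Compare the nullcline intercepts: K1/α12 = 841/1.57 = 536 < K2 = 661; K2/α21 = 661/1.18 = 560 < K1 = 841.
Since both are reversed, neither can invade when rare; the interior point is a saddle.

unstable coexistence (outcome depends on initial conditions)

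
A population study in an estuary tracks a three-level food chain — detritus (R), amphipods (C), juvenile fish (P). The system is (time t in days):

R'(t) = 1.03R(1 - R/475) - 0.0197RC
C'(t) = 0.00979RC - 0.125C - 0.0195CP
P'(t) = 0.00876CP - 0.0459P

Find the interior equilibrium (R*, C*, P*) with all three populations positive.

R* ≈ 427, C* ≈ 5.24, P* ≈ 208

From dP/dt = 0: 0.00876C* = 0.0459, so C* = 5.24.
From dR/dt = 0: 1.03(1 - R*/475) = 0.0197·5.24, giving R* = 475·(1 - 0.1) = 427.
From dC/dt = 0: 0.00979·427 - 0.125 = 0.0195P*, so P* = 4.06/0.0195 = 208.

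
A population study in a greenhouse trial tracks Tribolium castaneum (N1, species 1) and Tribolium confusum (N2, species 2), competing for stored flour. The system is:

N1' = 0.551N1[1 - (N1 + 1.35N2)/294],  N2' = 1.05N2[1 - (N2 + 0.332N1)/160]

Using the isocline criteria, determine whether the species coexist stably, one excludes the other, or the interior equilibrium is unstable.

stable coexistence

Compare the nullcline intercepts: K1/α12 = 294/1.35 = 218 > K2 = 160; K2/α21 = 160/0.332 = 482 > K1 = 294.
Since both inequalities hold, each species can invade when rare, so the interior equilibrium is stable.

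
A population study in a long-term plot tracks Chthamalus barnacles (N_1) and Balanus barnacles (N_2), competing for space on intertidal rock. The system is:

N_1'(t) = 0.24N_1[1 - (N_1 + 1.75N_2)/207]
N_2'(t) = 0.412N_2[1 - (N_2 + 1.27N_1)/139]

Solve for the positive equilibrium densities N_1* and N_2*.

N_1* ≈ 29.7, N_2* ≈ 101

Setting both brackets to zero gives the nullclines N_1 + 1.75N_2 = 207 and 1.27N_1 + N_2 = 139.
Substituting N_2 = 139 - 1.27N_1 into the first: N_1(1 - 1.75·1.27) = 207 - 1.75·139.
So N_1* = -36.2/-1.22 = 29.7, and then N_2* = 139 - 1.27·29.7 = 101.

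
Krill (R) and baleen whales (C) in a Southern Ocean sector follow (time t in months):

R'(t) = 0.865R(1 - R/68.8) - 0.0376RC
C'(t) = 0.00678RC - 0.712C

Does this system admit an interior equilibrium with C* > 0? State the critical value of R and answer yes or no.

Threshold R = 105; K < 105, so no, the predator goes extinct.

The predator equation gives dC/dt > 0 only when R > 0.712/0.00678 = 105.
Without the predator, R → K = 68.8. Since 68.8 < 105, the predator cannot invade.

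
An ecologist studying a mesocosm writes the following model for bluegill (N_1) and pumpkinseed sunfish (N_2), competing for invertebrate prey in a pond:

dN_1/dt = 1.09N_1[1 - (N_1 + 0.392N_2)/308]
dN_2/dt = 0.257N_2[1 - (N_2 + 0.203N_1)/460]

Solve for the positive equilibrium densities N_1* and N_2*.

Setting both brackets to zero gives the nullclines N_1 + 0.392N_2 = 308 and 0.203N_1 + N_2 = 460.
Substituting N_2 = 460 - 0.203N_1 into the first: N_1(1 - 0.392·0.203) = 308 - 0.392·460.
So N_1* = 128/0.92 = 139, and then N_2* = 460 - 0.203·139 = 432.

N_1* ≈ 139, N_2* ≈ 432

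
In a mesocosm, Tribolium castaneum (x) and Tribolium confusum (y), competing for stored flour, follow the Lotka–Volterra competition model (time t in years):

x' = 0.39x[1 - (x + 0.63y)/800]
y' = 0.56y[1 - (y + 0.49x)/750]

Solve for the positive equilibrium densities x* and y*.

Setting both brackets to zero gives the nullclines x + 0.63y = 800 and 0.49x + y = 750.
Substituting y = 750 - 0.49x into the first: x(1 - 0.63·0.49) = 800 - 0.63·750.
So x* = 328/0.691 = 474, and then y* = 750 - 0.49·474 = 518.

x* ≈ 474, y* ≈ 518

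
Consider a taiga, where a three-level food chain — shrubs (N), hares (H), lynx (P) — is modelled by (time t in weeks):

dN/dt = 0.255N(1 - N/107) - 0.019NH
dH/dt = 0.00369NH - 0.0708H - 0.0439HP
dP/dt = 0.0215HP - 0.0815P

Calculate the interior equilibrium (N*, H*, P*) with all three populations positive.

From dP/dt = 0: 0.0215H* = 0.0815, so H* = 3.79.
From dN/dt = 0: 0.255(1 - N*/107) = 0.019·3.79, giving N* = 107·(1 - 0.282) = 76.8.
From dH/dt = 0: 0.00369·76.8 - 0.0708 = 0.0439P*, so P* = 0.213/0.0439 = 4.84.

N* ≈ 76.8, H* ≈ 3.79, P* ≈ 4.84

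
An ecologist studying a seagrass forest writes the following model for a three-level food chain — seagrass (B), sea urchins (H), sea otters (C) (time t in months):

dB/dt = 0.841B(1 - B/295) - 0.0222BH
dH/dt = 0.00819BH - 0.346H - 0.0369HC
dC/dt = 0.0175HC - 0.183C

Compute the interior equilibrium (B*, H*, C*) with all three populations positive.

B* ≈ 214, H* ≈ 10.5, C* ≈ 38

From dC/dt = 0: 0.0175H* = 0.183, so H* = 10.5.
From dB/dt = 0: 0.841(1 - B*/295) = 0.0222·10.5, giving B* = 295·(1 - 0.276) = 214.
From dH/dt = 0: 0.00819·214 - 0.346 = 0.0369C*, so C* = 1.4/0.0369 = 38.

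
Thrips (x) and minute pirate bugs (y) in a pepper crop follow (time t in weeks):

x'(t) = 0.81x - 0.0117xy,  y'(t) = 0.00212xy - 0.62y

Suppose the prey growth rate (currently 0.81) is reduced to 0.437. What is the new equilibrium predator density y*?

At the interior fixed point, setting dx/dt = 0 with x > 0 fixes y* = (prey growth rate)/(xy coefficient) — independent of the other coefficients.
With the change, y* = 0.437/0.0117 = 37.4; it falls from 69.2.

y* ≈ 37.4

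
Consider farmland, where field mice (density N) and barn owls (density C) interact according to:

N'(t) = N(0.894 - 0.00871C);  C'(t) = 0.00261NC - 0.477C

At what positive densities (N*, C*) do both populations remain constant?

N* ≈ 183, C* ≈ 103

Set dC/dt = 0 with C > 0: 0.00261N - 0.477 = 0, so N* = 0.477/0.00261 = 183.
Set dN/dt = 0 with N > 0: 0.894 - 0.00871C = 0, so C* = 0.894/0.00871 = 103.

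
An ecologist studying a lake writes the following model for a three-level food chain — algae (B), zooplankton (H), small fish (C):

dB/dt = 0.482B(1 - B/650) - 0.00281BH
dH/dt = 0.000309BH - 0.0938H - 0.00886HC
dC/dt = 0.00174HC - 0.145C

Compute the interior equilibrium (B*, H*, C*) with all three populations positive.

B* ≈ 334, H* ≈ 83.3, C* ≈ 1.07

From dC/dt = 0: 0.00174H* = 0.145, so H* = 83.3.
From dB/dt = 0: 0.482(1 - B*/650) = 0.00281·83.3, giving B* = 650·(1 - 0.486) = 334.
From dH/dt = 0: 0.000309·334 - 0.0938 = 0.00886C*, so C* = 0.00947/0.00886 = 1.07.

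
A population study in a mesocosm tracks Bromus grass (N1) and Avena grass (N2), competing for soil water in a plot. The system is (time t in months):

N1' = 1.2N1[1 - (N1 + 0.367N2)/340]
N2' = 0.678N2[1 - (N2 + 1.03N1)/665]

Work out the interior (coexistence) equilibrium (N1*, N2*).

Setting both brackets to zero gives the nullclines N1 + 0.367N2 = 340 and 1.03N1 + N2 = 665.
Substituting N2 = 665 - 1.03N1 into the first: N1(1 - 0.367·1.03) = 340 - 0.367·665.
So N1* = 95.9/0.622 = 154, and then N2* = 665 - 1.03·154 = 506.

N1* ≈ 154, N2* ≈ 506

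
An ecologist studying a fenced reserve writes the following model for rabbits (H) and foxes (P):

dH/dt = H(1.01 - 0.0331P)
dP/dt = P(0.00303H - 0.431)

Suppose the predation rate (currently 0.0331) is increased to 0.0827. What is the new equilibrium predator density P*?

P* ≈ 12.2

At the interior fixed point, setting dH/dt = 0 with H > 0 fixes P* = (prey growth rate)/(HP coefficient) — independent of the other coefficients.
With the change, P* = 1.01/0.0827 = 12.2; it falls from 30.5.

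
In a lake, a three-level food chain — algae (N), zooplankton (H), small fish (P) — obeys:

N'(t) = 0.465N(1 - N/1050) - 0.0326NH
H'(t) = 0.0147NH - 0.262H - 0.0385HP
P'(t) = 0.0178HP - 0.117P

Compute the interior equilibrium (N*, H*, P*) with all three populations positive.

From dP/dt = 0: 0.0178H* = 0.117, so H* = 6.57.
From dN/dt = 0: 0.465(1 - N*/1050) = 0.0326·6.57, giving N* = 1050·(1 - 0.461) = 566.
From dH/dt = 0: 0.0147·566 - 0.262 = 0.0385P*, so P* = 8.06/0.0385 = 209.

N* ≈ 566, H* ≈ 6.57, P* ≈ 209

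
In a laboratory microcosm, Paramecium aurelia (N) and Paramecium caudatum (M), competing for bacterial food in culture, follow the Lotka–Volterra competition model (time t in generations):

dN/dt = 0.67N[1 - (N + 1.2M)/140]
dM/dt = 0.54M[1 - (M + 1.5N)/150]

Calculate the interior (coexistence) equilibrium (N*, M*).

Setting both brackets to zero gives the nullclines N + 1.2M = 140 and 1.5N + M = 150.
Substituting M = 150 - 1.5N into the first: N(1 - 1.2·1.5) = 140 - 1.2·150.
So N* = -40/-0.8 = 50, and then M* = 150 - 1.5·50 = 75.

N* ≈ 50, M* ≈ 75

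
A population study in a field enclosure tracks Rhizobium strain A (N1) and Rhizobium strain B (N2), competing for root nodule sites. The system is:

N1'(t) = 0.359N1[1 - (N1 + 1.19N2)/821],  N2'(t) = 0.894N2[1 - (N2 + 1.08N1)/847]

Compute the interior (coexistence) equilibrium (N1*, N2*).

Setting both brackets to zero gives the nullclines N1 + 1.19N2 = 821 and 1.08N1 + N2 = 847.
Substituting N2 = 847 - 1.08N1 into the first: N1(1 - 1.19·1.08) = 821 - 1.19·847.
So N1* = -187/-0.285 = 655, and then N2* = 847 - 1.08·655 = 139.

N1* ≈ 655, N2* ≈ 139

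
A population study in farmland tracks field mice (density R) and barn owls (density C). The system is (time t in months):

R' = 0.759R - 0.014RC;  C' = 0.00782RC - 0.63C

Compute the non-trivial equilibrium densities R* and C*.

R* ≈ 80.6, C* ≈ 54.2

Set dC/dt = 0 with C > 0: 0.00782R - 0.63 = 0, so R* = 0.63/0.00782 = 80.6.
Set dR/dt = 0 with R > 0: 0.759 - 0.014C = 0, so C* = 0.759/0.014 = 54.2.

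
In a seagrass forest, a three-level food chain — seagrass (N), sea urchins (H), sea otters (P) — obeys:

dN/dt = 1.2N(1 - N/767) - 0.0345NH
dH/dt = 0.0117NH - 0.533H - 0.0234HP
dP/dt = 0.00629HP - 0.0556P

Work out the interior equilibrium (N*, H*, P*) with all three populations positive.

N* ≈ 572, H* ≈ 8.84, P* ≈ 263

From dP/dt = 0: 0.00629H* = 0.0556, so H* = 8.84.
From dN/dt = 0: 1.2(1 - N*/767) = 0.0345·8.84, giving N* = 767·(1 - 0.254) = 572.
From dH/dt = 0: 0.0117·572 - 0.533 = 0.0234P*, so P* = 6.16/0.0234 = 263.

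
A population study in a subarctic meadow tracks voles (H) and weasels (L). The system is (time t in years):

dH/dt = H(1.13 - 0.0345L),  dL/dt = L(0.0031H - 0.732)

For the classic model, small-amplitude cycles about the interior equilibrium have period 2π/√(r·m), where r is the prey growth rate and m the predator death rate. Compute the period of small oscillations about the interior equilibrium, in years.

T ≈ 6.91 years

Here r = 1.13 and m = 0.732, so r·m = 0.827.
ω = √0.827 = 0.909 per year, hence T = 2π/ω ≈ 6.91 years.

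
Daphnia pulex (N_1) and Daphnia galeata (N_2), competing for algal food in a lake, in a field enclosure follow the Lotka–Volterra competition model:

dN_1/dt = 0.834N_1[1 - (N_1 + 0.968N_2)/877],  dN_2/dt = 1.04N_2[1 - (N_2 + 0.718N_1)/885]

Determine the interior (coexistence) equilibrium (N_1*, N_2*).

Setting both brackets to zero gives the nullclines N_1 + 0.968N_2 = 877 and 0.718N_1 + N_2 = 885.
Substituting N_2 = 885 - 0.718N_1 into the first: N_1(1 - 0.968·0.718) = 877 - 0.968·885.
So N_1* = 20.3/0.305 = 66.6, and then N_2* = 885 - 0.718·66.6 = 837.

N_1* ≈ 66.6, N_2* ≈ 837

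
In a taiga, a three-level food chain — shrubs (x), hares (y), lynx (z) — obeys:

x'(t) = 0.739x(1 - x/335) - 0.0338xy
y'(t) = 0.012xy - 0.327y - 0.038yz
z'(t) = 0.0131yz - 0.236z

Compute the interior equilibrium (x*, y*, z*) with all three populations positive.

From dz/dt = 0: 0.0131y* = 0.236, so y* = 18.
From dx/dt = 0: 0.739(1 - x*/335) = 0.0338·18, giving x* = 335·(1 - 0.824) = 59.
From dy/dt = 0: 0.012·59 - 0.327 = 0.038z*, so z* = 0.381/0.038 = 10.

x* ≈ 59, y* ≈ 18, z* ≈ 10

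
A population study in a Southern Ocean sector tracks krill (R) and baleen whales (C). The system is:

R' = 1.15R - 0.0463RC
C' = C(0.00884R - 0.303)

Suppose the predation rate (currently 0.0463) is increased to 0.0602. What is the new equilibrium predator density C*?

At the interior fixed point, setting dR/dt = 0 with R > 0 fixes C* = (prey growth rate)/(RC coefficient) — independent of the other coefficients.
With the change, C* = 1.15/0.0602 = 19.1; it falls from 24.8.

C* ≈ 19.1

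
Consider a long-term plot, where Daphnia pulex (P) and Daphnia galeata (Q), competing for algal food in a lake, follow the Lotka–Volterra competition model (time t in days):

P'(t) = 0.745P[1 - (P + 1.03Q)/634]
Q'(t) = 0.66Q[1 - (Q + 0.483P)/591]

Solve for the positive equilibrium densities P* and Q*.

Setting both brackets to zero gives the nullclines P + 1.03Q = 634 and 0.483P + Q = 591.
Substituting Q = 591 - 0.483P into the first: P(1 - 1.03·0.483) = 634 - 1.03·591.
So P* = 25.3/0.503 = 50.3, and then Q* = 591 - 0.483·50.3 = 567.

P* ≈ 50.3, Q* ≈ 567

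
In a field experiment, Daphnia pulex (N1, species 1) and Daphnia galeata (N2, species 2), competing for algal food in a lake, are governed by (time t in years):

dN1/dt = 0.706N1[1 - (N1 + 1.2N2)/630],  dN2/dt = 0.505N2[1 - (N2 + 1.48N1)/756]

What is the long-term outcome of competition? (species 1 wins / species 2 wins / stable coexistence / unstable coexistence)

Compare the nullcline intercepts: K1/α12 = 630/1.2 = 525 < K2 = 756; K2/α21 = 756/1.48 = 511 < K1 = 630.
Since both are reversed, neither can invade when rare; the interior point is a saddle.

unstable coexistence (outcome depends on initial conditions)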